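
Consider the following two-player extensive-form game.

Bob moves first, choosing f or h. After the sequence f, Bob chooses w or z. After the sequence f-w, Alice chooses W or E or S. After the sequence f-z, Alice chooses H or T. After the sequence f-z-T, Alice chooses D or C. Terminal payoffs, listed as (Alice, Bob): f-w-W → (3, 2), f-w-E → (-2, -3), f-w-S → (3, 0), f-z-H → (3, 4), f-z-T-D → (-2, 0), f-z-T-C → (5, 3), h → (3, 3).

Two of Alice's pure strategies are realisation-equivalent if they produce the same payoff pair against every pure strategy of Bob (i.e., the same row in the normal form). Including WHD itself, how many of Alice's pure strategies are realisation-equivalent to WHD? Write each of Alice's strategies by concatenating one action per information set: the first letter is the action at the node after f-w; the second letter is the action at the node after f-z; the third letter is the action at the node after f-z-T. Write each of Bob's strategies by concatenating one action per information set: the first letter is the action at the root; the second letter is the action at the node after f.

2

Row for WHD (columns fw, fz, hw, hz): (3,2) (3,4) (3,3) (3,3).
Under WHD, Alice's choice at the node after f-z-T can never be reached regardless of what Bob does, so varying those choices leaves every outcome unchanged.
Holding the reachable choices fixed and varying the unreachable one freely already gives 2 equivalent strategies.
No other strategy reproduces this row, so those 2 are the full class: WHD, WHC.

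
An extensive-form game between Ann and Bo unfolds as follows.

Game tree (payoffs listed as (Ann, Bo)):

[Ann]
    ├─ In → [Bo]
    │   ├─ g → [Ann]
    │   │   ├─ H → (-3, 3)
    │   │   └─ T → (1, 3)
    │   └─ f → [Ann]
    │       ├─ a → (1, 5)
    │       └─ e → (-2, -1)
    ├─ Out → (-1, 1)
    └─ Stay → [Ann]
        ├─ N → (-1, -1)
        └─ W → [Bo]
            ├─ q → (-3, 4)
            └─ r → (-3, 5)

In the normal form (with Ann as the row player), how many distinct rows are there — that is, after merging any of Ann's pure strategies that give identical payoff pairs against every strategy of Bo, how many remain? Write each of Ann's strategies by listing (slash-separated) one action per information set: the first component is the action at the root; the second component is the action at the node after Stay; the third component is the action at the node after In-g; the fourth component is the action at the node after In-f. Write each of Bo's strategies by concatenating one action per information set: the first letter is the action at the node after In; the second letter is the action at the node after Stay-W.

Ann has 24 pure strategies: In/N/H/a, In/N/H/e, In/N/T/a, In/N/T/e, In/W/H/a, In/W/H/e, In/W/T/a, In/W/T/e, Out/N/H/a, Out/N/H/e, Out/N/T/a, Out/N/T/e, Out/W/H/a, Out/W/H/e, Out/W/T/a, Out/W/T/e, Stay/N/H/a, Stay/N/H/e, Stay/N/T/a, Stay/N/T/e, Stay/W/H/a, Stay/W/H/e, Stay/W/T/a, Stay/W/T/e. Columns: gq, gr, fq, fr.
{In/N/H/a, In/W/H/a} → row (-3,3) (-3,3) (1,5) (1,5)
{In/N/H/e, In/W/H/e} → row (-3,3) (-3,3) (-2,-1) (-2,-1)
{In/N/T/a, In/W/T/a} → row (1,3) (1,3) (1,5) (1,5)
{In/N/T/e, In/W/T/e} → row (1,3) (1,3) (-2,-1) (-2,-1)
{Out/N/H/a, Out/N/H/e, Out/N/T/a, Out/N/T/e, Out/W/H/a, Out/W/H/e, Out/W/T/a, Out/W/T/e} → row (-1,1) (-1,1) (-1,1) (-1,1)
{Stay/N/H/a, Stay/N/H/e, Stay/N/T/a, Stay/N/T/e} → row (-1,-1) (-1,-1) (-1,-1) (-1,-1)
{Stay/W/H/a, Stay/W/H/e, Stay/W/T/a, Stay/W/T/e} → row (-3,4) (-3,5) (-3,4) (-3,5)
That's 7 distinct rows out of 24 strategies.

7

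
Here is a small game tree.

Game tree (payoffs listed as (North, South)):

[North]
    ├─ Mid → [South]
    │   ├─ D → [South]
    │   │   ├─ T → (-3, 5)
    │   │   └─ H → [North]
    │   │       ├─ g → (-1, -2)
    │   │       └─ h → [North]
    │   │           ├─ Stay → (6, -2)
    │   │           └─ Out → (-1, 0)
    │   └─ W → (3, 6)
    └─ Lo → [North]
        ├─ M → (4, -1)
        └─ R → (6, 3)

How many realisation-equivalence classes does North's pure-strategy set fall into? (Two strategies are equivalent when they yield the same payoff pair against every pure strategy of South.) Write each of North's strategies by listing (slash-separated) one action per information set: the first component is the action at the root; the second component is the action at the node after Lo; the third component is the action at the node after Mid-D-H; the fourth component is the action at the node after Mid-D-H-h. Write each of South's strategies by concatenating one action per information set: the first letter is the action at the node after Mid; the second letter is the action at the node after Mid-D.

5

North has 16 pure strategies: Mid/M/g/Stay, Mid/M/g/Out, Mid/M/h/Stay, Mid/M/h/Out, Mid/R/g/Stay, Mid/R/g/Out, Mid/R/h/Stay, Mid/R/h/Out, Lo/M/g/Stay, Lo/M/g/Out, Lo/M/h/Stay, Lo/M/h/Out, Lo/R/g/Stay, Lo/R/g/Out, Lo/R/h/Stay, Lo/R/h/Out. Columns: DT, DH, WT, WH.
{Mid/M/g/Stay, Mid/M/g/Out, Mid/R/g/Stay, Mid/R/g/Out} → row (-3,5) (-1,-2) (3,6) (3,6)
{Mid/M/h/Stay, Mid/R/h/Stay} → row (-3,5) (6,-2) (3,6) (3,6)
{Mid/M/h/Out, Mid/R/h/Out} → row (-3,5) (-1,0) (3,6) (3,6)
{Lo/M/g/Stay, Lo/M/g/Out, Lo/M/h/Stay, Lo/M/h/Out} → row (4,-1) (4,-1) (4,-1) (4,-1)
{Lo/R/g/Stay, Lo/R/g/Out, Lo/R/h/Stay, Lo/R/h/Out} → row (6,3) (6,3) (6,3) (6,3)
That's 5 distinct rows out of 16 strategies.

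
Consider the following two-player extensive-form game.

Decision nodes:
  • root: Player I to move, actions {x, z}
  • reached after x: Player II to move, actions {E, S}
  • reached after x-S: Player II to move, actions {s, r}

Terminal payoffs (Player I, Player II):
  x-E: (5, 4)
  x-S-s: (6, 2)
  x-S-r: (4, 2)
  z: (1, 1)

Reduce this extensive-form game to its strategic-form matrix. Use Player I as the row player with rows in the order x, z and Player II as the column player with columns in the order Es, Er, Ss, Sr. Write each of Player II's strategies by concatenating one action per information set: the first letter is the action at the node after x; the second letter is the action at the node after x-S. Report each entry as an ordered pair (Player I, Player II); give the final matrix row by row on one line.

x: (5,4) (5,4) (6,2) (4,2) | z: (1,1) (1,1) (1,1) (1,1)

           Es       Er       Ss       Sr
   x    (5,4)    (5,4)    (6,2)    (4,2)
   z    (1,1)    (1,1)    (1,1)    (1,1)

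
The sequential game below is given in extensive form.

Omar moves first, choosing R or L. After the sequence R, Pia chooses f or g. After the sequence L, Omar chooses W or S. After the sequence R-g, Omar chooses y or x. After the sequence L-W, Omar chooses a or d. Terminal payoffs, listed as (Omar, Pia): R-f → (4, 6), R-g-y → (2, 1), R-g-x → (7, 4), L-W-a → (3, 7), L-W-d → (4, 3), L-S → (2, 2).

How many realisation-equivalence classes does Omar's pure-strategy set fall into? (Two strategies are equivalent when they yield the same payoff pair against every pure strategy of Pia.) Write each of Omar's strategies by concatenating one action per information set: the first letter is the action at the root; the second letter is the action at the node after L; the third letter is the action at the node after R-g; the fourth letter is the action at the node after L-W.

Omar has 16 pure strategies: RWya, RWyd, RWxa, RWxd, RSya, RSyd, RSxa, RSxd, LWya, LWyd, LWxa, LWxd, LSya, LSyd, LSxa, LSxd. Columns: f, g.
{RWya, RWyd, RSya, RSyd} → row (4,6) (2,1)
{RWxa, RWxd, RSxa, RSxd} → row (4,6) (7,4)
{LWya, LWxa} → row (3,7) (3,7)
{LWyd, LWxd} → row (4,3) (4,3)
{LSya, LSyd, LSxa, LSxd} → row (2,2) (2,2)
That's 5 distinct rows out of 16 strategies.

5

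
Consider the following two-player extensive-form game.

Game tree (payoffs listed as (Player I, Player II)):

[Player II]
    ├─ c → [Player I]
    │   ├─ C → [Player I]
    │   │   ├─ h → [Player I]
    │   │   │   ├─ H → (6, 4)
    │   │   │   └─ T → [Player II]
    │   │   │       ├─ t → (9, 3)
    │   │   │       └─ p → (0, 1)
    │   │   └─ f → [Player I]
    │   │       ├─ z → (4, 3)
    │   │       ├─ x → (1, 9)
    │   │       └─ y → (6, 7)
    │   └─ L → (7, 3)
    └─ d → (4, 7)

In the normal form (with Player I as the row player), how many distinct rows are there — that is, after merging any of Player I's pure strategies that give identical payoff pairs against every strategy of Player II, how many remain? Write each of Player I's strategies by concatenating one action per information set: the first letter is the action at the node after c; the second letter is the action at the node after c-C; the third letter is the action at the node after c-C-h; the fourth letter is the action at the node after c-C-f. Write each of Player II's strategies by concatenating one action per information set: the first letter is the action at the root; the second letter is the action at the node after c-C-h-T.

Player I has 24 pure strategies: ChHz, ChHx, ChHy, ChTz, ChTx, ChTy, CfHz, CfHx, CfHy, CfTz, CfTx, CfTy, LhHz, LhHx, LhHy, LhTz, LhTx, LhTy, LfHz, LfHx, LfHy, LfTz, LfTx, LfTy. Columns: ct, cp, dt, dp.
{ChHz, ChHx, ChHy} → row (6,4) (6,4) (4,7) (4,7)
{ChTz, ChTx, ChTy} → row (9,3) (0,1) (4,7) (4,7)
{CfHz, CfTz} → row (4,3) (4,3) (4,7) (4,7)
{CfHx, CfTx} → row (1,9) (1,9) (4,7) (4,7)
{CfHy, CfTy} → row (6,7) (6,7) (4,7) (4,7)
{LhHz, LhHx, LhHy, LhTz, LhTx, LhTy, LfHz, LfHx, LfHy, LfTz, LfTx, LfTy} → row (7,3) (7,3) (4,7) (4,7)
That's 6 distinct rows out of 24 strategies.

6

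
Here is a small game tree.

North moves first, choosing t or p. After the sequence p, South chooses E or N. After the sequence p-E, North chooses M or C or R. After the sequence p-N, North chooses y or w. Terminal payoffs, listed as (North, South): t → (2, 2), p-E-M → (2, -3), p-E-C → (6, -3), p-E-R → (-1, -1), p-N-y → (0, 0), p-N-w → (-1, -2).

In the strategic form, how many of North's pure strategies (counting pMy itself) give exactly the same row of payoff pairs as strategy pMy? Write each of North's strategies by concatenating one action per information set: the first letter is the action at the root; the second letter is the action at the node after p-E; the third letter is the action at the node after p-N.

1

Row for pMy (columns E, N): (2,-3) (0,0).
Every one of North's information sets is on the play path for some reply by South when North follows pMy.
Changing the action at any of them therefore changes at least one column, so only pMy itself gives this row.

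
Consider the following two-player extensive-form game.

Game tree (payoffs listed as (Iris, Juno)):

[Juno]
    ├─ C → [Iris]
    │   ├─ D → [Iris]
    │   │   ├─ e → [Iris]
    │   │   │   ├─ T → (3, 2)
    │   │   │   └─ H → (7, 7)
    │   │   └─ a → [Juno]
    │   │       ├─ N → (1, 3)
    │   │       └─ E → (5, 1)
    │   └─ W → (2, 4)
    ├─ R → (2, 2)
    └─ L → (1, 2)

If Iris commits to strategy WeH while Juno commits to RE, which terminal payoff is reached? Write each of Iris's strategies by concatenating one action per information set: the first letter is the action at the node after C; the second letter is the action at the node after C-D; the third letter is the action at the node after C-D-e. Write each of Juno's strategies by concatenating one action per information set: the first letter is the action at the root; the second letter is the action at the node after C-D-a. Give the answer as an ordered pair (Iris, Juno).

Trace the play path from the root:
  Juno plays R
→ terminal payoff (2, 2).
(Iris's choice at the node after C is never reached on this path, so it doesn't affect the outcome.)

(2, 2)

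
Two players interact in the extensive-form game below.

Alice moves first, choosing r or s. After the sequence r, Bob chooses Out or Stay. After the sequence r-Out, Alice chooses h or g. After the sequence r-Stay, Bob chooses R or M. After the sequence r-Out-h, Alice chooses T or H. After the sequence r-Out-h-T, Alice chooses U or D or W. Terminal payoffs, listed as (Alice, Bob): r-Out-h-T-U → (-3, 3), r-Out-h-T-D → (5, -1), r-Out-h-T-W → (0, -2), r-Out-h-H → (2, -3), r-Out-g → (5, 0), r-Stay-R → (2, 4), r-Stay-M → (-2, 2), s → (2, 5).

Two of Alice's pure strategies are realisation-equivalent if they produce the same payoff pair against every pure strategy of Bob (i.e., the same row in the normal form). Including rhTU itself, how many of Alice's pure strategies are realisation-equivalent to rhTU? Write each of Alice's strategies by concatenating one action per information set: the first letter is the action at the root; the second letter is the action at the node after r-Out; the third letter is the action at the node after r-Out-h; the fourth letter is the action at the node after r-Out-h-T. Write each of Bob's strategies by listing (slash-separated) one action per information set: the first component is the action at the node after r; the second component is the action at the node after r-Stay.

1

Row for rhTU (columns Out/R, Out/M, Stay/R, Stay/M): (-3,3) (-3,3) (2,4) (-2,2).
Every one of Alice's information sets is on the play path for some reply by Bob when Alice follows rhTU.
Changing the action at any of them therefore changes at least one column, so only rhTU itself gives this row.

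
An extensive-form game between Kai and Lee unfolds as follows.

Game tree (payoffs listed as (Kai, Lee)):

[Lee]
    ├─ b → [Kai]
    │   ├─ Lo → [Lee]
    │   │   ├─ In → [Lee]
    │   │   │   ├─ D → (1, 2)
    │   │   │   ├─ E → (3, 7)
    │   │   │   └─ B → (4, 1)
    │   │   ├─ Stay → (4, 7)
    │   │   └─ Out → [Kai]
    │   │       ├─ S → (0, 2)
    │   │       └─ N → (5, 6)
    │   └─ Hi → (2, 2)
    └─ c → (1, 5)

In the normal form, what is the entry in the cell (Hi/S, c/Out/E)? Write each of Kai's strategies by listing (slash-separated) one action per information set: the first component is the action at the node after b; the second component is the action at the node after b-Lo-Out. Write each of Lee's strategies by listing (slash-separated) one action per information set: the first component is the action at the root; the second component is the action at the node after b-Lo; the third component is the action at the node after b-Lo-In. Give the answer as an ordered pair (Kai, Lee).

Trace the play path from the root:
  Lee plays c
→ terminal payoff (1, 5).
(Kai's choice at the node after b is never reached on this path, so it doesn't affect the outcome.)

(1, 5)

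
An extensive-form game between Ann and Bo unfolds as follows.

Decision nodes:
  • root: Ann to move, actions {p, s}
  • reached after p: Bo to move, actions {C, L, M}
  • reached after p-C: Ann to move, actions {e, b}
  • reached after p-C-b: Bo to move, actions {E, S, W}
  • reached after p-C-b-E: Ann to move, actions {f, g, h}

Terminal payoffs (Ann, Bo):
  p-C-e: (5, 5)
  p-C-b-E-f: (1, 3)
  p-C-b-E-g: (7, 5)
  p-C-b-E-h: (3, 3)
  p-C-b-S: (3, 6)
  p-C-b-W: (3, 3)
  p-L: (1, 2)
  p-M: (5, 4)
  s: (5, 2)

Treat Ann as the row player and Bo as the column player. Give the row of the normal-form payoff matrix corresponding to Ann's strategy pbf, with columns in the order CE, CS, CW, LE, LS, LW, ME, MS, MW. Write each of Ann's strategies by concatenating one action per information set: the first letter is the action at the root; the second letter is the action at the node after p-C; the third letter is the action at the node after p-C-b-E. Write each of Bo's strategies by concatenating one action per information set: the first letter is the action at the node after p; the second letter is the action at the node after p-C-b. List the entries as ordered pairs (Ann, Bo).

(1,3) (3,6) (3,3) (1,2) (1,2) (1,2) (5,4) (5,4) (5,4)

vs CE: Ann plays p → Bo plays C at [p] → Ann plays b at [p-C] → Bo plays E at [p-C-b] → Ann plays f at [p-C-b-E] → (1, 3)
vs CS: Ann plays p → Bo plays C at [p] → Ann plays b at [p-C] → Bo plays S at [p-C-b] → (3, 6)
vs CW: Ann plays p → Bo plays C at [p] → Ann plays b at [p-C] → Bo plays W at [p-C-b] → (3, 3)
vs LE: Ann plays p → Bo plays L at [p] → (1, 2)
vs LS: Ann plays p → Bo plays L at [p] → (1, 2)
vs LW: Ann plays p → Bo plays L at [p] → (1, 2)
vs ME: Ann plays p → Bo plays M at [p] → (5, 4)
vs MS: Ann plays p → Bo plays M at [p] → (5, 4)
vs MW: Ann plays p → Bo plays M at [p] → (5, 4)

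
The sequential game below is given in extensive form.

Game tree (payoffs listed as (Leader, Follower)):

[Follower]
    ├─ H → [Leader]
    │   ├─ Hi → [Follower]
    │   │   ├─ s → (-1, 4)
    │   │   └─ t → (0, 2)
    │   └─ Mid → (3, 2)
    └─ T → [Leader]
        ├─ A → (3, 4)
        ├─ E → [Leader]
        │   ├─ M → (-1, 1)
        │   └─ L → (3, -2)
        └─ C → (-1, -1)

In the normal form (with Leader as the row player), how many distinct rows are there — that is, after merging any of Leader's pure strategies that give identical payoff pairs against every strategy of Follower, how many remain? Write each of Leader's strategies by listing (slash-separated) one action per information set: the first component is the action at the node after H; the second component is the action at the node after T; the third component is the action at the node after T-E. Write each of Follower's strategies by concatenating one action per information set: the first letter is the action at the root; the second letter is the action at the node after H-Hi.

8

Leader has 12 pure strategies: Hi/A/M, Hi/A/L, Hi/E/M, Hi/E/L, Hi/C/M, Hi/C/L, Mid/A/M, Mid/A/L, Mid/E/M, Mid/E/L, Mid/C/M, Mid/C/L. Columns: Hs, Ht, Ts, Tt.
{Hi/A/M, Hi/A/L} → row (-1,4) (0,2) (3,4) (3,4)
{Hi/E/M} → row (-1,4) (0,2) (-1,1) (-1,1)
{Hi/E/L} → row (-1,4) (0,2) (3,-2) (3,-2)
{Hi/C/M, Hi/C/L} → row (-1,4) (0,2) (-1,-1) (-1,-1)
{Mid/A/M, Mid/A/L} → row (3,2) (3,2) (3,4) (3,4)
{Mid/E/M} → row (3,2) (3,2) (-1,1) (-1,1)
{Mid/E/L} → row (3,2) (3,2) (3,-2) (3,-2)
{Mid/C/M, Mid/C/L} → row (3,2) (3,2) (-1,-1) (-1,-1)
That's 8 distinct rows out of 12 strategies.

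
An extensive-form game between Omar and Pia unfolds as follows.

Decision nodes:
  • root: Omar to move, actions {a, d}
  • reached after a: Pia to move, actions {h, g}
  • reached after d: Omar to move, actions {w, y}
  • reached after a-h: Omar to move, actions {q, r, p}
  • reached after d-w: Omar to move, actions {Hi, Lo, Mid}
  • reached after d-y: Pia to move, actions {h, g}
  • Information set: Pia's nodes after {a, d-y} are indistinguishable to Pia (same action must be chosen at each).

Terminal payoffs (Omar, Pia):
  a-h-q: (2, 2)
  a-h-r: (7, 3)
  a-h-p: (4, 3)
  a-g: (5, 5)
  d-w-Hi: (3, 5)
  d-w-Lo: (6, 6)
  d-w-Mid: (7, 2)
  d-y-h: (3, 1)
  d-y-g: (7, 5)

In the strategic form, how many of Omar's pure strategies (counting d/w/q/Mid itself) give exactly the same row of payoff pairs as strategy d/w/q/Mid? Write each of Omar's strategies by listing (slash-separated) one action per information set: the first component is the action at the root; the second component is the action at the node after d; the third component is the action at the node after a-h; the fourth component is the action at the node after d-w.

Row for d/w/q/Mid (columns h, g): (7,2) (7,2).
Under d/w/q/Mid, Omar's choice at the node after a-h can never be reached regardless of what Pia does, so varying those choices leaves every outcome unchanged.
Holding the reachable choices fixed and varying the unreachable one freely already gives 3 equivalent strategies.
No other strategy reproduces this row, so those 3 are the full class: d/w/q/Mid, d/w/r/Mid, d/w/p/Mid.

3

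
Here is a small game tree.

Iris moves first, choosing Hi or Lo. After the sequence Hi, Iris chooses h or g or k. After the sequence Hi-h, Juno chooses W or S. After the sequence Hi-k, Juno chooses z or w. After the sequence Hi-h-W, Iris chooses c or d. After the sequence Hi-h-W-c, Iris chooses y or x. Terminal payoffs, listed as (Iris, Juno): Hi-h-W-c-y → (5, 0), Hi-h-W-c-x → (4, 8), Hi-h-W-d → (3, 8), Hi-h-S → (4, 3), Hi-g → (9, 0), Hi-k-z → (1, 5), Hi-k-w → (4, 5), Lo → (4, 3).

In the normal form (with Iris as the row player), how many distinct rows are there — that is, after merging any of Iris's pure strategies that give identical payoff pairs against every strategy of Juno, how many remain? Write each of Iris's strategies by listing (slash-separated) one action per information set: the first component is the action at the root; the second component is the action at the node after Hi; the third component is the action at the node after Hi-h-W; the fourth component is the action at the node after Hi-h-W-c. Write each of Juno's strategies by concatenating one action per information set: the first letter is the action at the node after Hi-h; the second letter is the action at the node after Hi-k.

Iris has 24 pure strategies: Hi/h/c/y, Hi/h/c/x, Hi/h/d/y, Hi/h/d/x, Hi/g/c/y, Hi/g/c/x, Hi/g/d/y, Hi/g/d/x, Hi/k/c/y, Hi/k/c/x, Hi/k/d/y, Hi/k/d/x, Lo/h/c/y, Lo/h/c/x, Lo/h/d/y, Lo/h/d/x, Lo/g/c/y, Lo/g/c/x, Lo/g/d/y, Lo/g/d/x, Lo/k/c/y, Lo/k/c/x, Lo/k/d/y, Lo/k/d/x. Columns: Wz, Ww, Sz, Sw.
{Hi/h/c/y} → row (5,0) (5,0) (4,3) (4,3)
{Hi/h/c/x} → row (4,8) (4,8) (4,3) (4,3)
{Hi/h/d/y, Hi/h/d/x} → row (3,8) (3,8) (4,3) (4,3)
{Hi/g/c/y, Hi/g/c/x, Hi/g/d/y, Hi/g/d/x} → row (9,0) (9,0) (9,0) (9,0)
{Hi/k/c/y, Hi/k/c/x, Hi/k/d/y, Hi/k/d/x} → row (1,5) (4,5) (1,5) (4,5)
{Lo/h/c/y, Lo/h/c/x, Lo/h/d/y, Lo/h/d/x, Lo/g/c/y, Lo/g/c/x, Lo/g/d/y, Lo/g/d/x, Lo/k/c/y, Lo/k/c/x, Lo/k/d/y, Lo/k/d/x} → row (4,3) (4,3) (4,3) (4,3)
That's 6 distinct rows out of 24 strategies.

6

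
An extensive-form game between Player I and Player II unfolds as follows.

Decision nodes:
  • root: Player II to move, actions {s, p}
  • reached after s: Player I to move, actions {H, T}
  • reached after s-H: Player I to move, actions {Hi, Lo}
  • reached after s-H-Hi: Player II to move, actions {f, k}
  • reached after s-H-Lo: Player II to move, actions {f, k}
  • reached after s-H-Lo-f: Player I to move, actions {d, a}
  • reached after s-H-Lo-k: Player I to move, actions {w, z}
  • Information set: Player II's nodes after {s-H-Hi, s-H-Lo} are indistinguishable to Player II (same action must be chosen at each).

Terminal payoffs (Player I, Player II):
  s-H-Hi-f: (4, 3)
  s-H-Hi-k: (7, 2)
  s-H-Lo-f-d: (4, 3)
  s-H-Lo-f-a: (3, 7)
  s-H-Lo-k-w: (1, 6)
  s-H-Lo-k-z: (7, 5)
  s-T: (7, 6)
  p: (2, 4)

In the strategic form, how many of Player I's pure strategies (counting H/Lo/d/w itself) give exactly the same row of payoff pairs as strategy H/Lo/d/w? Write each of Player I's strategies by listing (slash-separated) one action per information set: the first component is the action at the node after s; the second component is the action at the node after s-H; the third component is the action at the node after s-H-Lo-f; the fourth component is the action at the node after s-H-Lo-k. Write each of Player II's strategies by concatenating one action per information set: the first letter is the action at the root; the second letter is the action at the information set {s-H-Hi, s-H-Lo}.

Row for H/Lo/d/w (columns sf, sk, pf, pk): (4,3) (1,6) (2,4) (2,4).
Every one of Player I's information sets is on the play path for some reply by Player II when Player I follows H/Lo/d/w.
Changing the action at any of them therefore changes at least one column, so only H/Lo/d/w itself gives this row.

1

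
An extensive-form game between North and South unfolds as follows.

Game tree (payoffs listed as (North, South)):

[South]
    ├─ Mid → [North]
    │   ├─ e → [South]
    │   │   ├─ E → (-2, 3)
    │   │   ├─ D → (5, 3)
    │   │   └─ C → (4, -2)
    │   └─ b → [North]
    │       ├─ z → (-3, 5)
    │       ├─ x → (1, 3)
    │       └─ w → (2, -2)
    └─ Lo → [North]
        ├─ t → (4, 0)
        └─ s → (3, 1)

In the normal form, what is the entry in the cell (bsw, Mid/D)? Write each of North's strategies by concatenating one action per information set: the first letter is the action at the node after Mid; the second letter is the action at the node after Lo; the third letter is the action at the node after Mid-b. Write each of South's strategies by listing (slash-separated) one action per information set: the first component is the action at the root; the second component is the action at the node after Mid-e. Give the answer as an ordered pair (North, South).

(2, -2)

Trace the play path from the root:
  South plays Mid
  North plays b at [Mid]
  North plays w at [Mid-b]
→ terminal payoff (2, -2).
(North's choice at the node after Lo is never reached on this path, so it doesn't affect the outcome.)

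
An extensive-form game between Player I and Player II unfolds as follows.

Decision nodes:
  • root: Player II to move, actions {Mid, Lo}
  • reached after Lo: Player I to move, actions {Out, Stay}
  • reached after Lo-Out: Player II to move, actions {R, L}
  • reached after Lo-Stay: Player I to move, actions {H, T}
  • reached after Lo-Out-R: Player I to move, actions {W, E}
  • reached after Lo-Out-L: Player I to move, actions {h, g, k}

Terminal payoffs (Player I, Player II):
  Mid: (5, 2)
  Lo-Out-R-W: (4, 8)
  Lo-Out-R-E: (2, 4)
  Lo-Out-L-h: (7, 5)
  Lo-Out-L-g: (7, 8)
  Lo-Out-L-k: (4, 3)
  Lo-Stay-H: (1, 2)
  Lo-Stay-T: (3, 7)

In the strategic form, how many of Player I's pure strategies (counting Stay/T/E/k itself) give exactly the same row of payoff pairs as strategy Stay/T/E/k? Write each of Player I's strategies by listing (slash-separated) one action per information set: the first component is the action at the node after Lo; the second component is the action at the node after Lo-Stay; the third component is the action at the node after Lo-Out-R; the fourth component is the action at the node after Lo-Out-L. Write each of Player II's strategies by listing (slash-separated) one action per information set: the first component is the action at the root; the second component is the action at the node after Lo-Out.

Row for Stay/T/E/k (columns Mid/R, Mid/L, Lo/R, Lo/L): (5,2) (5,2) (3,7) (3,7).
Under Stay/T/E/k, Player I's choice at the node after Lo-Out-R and at the node after Lo-Out-L can never be reached regardless of what Player II does, so varying those choices leaves every outcome unchanged.
Holding the reachable choices fixed and varying the unreachable ones freely already gives 2 × 3 = 6 equivalent strategies.
No other strategy reproduces this row, so those 6 are the full class: Stay/T/W/h, Stay/T/W/g, Stay/T/W/k, Stay/T/E/h, Stay/T/E/g, Stay/T/E/k.

6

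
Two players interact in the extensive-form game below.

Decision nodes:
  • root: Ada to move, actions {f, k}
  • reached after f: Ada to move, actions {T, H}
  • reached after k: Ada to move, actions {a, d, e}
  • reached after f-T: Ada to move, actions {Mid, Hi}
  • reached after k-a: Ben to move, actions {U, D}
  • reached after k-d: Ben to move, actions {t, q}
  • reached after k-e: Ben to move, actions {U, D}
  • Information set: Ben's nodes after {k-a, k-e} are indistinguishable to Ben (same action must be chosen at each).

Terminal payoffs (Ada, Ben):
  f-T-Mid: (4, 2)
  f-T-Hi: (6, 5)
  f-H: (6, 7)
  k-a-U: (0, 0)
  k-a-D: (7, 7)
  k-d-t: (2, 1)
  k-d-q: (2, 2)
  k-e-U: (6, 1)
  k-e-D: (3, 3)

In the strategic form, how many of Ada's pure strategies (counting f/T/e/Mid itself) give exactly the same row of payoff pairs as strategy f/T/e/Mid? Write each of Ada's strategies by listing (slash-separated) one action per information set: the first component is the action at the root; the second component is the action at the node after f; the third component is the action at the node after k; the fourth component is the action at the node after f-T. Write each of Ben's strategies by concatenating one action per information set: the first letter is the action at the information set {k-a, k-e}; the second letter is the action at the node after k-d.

3

Row for f/T/e/Mid (columns Ut, Uq, Dt, Dq): (4,2) (4,2) (4,2) (4,2).
Under f/T/e/Mid, Ada's choice at the node after k can never be reached regardless of what Ben does, so varying those choices leaves every outcome unchanged.
Holding the reachable choices fixed and varying the unreachable one freely already gives 3 equivalent strategies.
No other strategy reproduces this row, so those 3 are the full class: f/T/a/Mid, f/T/d/Mid, f/T/e/Mid.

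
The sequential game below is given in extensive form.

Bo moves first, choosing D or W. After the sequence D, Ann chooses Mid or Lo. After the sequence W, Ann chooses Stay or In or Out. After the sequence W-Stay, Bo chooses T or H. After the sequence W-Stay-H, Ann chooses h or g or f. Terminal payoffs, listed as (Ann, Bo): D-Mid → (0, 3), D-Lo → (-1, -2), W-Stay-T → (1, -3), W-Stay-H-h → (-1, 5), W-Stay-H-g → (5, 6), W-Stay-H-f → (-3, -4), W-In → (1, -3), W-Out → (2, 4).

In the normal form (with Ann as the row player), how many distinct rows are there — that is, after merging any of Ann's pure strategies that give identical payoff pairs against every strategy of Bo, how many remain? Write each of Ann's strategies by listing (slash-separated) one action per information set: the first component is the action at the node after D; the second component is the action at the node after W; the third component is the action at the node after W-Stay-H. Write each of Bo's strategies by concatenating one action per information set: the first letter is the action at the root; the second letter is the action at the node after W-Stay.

10

Ann has 18 pure strategies: Mid/Stay/h, Mid/Stay/g, Mid/Stay/f, Mid/In/h, Mid/In/g, Mid/In/f, Mid/Out/h, Mid/Out/g, Mid/Out/f, Lo/Stay/h, Lo/Stay/g, Lo/Stay/f, Lo/In/h, Lo/In/g, Lo/In/f, Lo/Out/h, Lo/Out/g, Lo/Out/f. Columns: DT, DH, WT, WH.
{Mid/Stay/h} → row (0,3) (0,3) (1,-3) (-1,5)
{Mid/Stay/g} → row (0,3) (0,3) (1,-3) (5,6)
{Mid/Stay/f} → row (0,3) (0,3) (1,-3) (-3,-4)
{Mid/In/h, Mid/In/g, Mid/In/f} → row (0,3) (0,3) (1,-3) (1,-3)
{Mid/Out/h, Mid/Out/g, Mid/Out/f} → row (0,3) (0,3) (2,4) (2,4)
{Lo/Stay/h} → row (-1,-2) (-1,-2) (1,-3) (-1,5)
{Lo/Stay/g} → row (-1,-2) (-1,-2) (1,-3) (5,6)
{Lo/Stay/f} → row (-1,-2) (-1,-2) (1,-3) (-3,-4)
{Lo/In/h, Lo/In/g, Lo/In/f} → row (-1,-2) (-1,-2) (1,-3) (1,-3)
{Lo/Out/h, Lo/Out/g, Lo/Out/f} → row (-1,-2) (-1,-2) (2,4) (2,4)
That's 10 distinct rows out of 18 strategies.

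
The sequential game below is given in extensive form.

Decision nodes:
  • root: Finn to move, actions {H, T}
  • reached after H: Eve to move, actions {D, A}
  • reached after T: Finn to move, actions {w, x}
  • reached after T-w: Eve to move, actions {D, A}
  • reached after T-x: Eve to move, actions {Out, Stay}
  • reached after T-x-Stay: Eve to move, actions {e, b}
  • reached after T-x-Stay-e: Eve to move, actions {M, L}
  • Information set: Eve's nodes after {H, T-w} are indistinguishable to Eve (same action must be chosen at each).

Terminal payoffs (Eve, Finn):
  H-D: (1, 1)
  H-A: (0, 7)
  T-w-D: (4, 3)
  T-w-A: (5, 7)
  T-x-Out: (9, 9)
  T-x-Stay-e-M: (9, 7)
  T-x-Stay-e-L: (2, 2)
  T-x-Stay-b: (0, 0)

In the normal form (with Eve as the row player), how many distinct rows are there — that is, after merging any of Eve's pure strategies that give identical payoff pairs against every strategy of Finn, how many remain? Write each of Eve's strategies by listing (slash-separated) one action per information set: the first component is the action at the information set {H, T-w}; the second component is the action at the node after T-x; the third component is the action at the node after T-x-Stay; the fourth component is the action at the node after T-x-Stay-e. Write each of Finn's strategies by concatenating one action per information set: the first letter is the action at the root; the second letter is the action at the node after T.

Eve has 16 pure strategies: D/Out/e/M, D/Out/e/L, D/Out/b/M, D/Out/b/L, D/Stay/e/M, D/Stay/e/L, D/Stay/b/M, D/Stay/b/L, A/Out/e/M, A/Out/e/L, A/Out/b/M, A/Out/b/L, A/Stay/e/M, A/Stay/e/L, A/Stay/b/M, A/Stay/b/L. Columns: Hw, Hx, Tw, Tx.
{D/Out/e/M, D/Out/e/L, D/Out/b/M, D/Out/b/L} → row (1,1) (1,1) (4,3) (9,9)
{D/Stay/e/M} → row (1,1) (1,1) (4,3) (9,7)
{D/Stay/e/L} → row (1,1) (1,1) (4,3) (2,2)
{D/Stay/b/M, D/Stay/b/L} → row (1,1) (1,1) (4,3) (0,0)
{A/Out/e/M, A/Out/e/L, A/Out/b/M, A/Out/b/L} → row (0,7) (0,7) (5,7) (9,9)
{A/Stay/e/M} → row (0,7) (0,7) (5,7) (9,7)
{A/Stay/e/L} → row (0,7) (0,7) (5,7) (2,2)
{A/Stay/b/M, A/Stay/b/L} → row (0,7) (0,7) (5,7) (0,0)
That's 8 distinct rows out of 16 strategies.

8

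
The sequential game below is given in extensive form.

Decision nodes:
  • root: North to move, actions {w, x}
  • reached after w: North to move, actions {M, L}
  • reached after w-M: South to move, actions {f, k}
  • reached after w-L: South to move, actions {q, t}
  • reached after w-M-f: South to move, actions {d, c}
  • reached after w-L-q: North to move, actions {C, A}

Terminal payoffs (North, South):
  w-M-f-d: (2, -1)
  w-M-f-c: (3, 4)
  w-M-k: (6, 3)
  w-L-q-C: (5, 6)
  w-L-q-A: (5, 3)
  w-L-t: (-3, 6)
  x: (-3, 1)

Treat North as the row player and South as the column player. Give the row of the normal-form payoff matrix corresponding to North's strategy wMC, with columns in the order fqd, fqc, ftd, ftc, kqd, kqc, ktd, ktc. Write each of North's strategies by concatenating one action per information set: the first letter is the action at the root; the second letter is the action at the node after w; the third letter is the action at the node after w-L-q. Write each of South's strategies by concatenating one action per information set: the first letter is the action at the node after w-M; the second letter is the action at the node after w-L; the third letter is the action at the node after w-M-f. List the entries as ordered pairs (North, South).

vs fqd: North plays w → North plays M at [w] → South plays f at [w-M] → South plays d at [w-M-f] → (2, -1)
vs fqc: North plays w → North plays M at [w] → South plays f at [w-M] → South plays c at [w-M-f] → (3, 4)
vs ftd: North plays w → North plays M at [w] → South plays f at [w-M] → South plays d at [w-M-f] → (2, -1)
vs ftc: North plays w → North plays M at [w] → South plays f at [w-M] → South plays c at [w-M-f] → (3, 4)
vs kqd: North plays w → North plays M at [w] → South plays k at [w-M] → (6, 3)
vs kqc: North plays w → North plays M at [w] → South plays k at [w-M] → (6, 3)
vs ktd: North plays w → North plays M at [w] → South plays k at [w-M] → (6, 3)
vs ktc: North plays w → North plays M at [w] → South plays k at [w-M] → (6, 3)

(2,-1) (3,4) (2,-1) (3,4) (6,3) (6,3) (6,3) (6,3)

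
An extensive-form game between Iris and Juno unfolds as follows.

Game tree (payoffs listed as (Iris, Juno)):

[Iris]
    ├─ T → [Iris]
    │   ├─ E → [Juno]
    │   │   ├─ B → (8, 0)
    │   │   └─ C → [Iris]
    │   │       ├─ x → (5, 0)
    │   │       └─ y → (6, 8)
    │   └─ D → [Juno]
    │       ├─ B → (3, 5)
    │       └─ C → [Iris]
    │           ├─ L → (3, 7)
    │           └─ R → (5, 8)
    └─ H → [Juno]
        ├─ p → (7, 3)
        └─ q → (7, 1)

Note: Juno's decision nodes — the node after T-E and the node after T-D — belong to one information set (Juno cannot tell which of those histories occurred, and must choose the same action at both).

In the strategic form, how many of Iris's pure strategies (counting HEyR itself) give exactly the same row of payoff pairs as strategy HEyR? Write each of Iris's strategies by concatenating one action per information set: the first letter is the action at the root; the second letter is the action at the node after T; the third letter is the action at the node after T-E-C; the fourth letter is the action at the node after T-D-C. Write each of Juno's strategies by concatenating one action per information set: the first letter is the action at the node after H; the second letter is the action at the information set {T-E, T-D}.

Row for HEyR (columns pB, pC, qB, qC): (7,3) (7,3) (7,1) (7,1).
Under HEyR, Iris's choice at the node after T and at the node after T-E-C and at the node after T-D-C can never be reached regardless of what Juno does, so varying those choices leaves every outcome unchanged.
Holding the reachable choices fixed and varying the unreachable ones freely already gives 2 × 2 × 2 = 8 equivalent strategies.
No other strategy reproduces this row, so those 8 are the full class: HExL, HExR, HEyL, HEyR, HDxL, HDxR, HDyL, HDyR.

8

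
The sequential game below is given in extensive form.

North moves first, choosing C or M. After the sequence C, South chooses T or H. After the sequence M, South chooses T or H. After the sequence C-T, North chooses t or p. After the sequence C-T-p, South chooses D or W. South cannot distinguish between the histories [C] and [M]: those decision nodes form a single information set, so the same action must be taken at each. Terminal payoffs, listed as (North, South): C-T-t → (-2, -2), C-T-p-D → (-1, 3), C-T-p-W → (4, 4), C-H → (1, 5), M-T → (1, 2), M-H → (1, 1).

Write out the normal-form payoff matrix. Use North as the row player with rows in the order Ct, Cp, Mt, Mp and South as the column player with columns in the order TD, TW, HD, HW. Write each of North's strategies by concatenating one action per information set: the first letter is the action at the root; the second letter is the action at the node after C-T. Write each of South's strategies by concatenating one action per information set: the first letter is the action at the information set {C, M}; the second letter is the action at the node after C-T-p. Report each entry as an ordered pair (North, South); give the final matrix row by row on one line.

Ct: (-2,-2) (-2,-2) (1,5) (1,5) | Cp: (-1,3) (4,4) (1,5) (1,5) | Mt: (1,2) (1,2) (1,1) (1,1) | Mp: (1,2) (1,2) (1,1) (1,1)

           TD       TW       HD       HW
  Ct  (-2,-2)  (-2,-2)    (1,5)    (1,5)
  Cp   (-1,3)    (4,4)    (1,5)    (1,5)
  Mt    (1,2)    (1,2)    (1,1)    (1,1)
  Mp    (1,2)    (1,2)    (1,1)    (1,1)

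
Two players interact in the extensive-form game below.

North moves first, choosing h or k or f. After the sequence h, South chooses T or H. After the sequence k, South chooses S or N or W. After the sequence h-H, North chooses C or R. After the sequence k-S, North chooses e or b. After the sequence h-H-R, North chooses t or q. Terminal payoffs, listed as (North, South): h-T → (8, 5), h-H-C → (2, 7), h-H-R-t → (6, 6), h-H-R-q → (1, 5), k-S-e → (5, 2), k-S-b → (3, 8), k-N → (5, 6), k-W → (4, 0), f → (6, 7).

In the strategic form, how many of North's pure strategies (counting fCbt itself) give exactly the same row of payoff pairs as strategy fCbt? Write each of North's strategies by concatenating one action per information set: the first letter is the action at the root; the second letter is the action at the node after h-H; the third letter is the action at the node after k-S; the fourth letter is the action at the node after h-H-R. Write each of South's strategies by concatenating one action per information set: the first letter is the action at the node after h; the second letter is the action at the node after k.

Row for fCbt (columns TS, TN, TW, HS, HN, HW): (6,7) (6,7) (6,7) (6,7) (6,7) (6,7).
Under fCbt, North's choice at the node after h-H and at the node after k-S and at the node after h-H-R can never be reached regardless of what South does, so varying those choices leaves every outcome unchanged.
Holding the reachable choices fixed and varying the unreachable ones freely already gives 2 × 2 × 2 = 8 equivalent strategies.
No other strategy reproduces this row, so those 8 are the full class: fCet, fCeq, fCbt, fCbq, fRet, fReq, fRbt, fRbq.

8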